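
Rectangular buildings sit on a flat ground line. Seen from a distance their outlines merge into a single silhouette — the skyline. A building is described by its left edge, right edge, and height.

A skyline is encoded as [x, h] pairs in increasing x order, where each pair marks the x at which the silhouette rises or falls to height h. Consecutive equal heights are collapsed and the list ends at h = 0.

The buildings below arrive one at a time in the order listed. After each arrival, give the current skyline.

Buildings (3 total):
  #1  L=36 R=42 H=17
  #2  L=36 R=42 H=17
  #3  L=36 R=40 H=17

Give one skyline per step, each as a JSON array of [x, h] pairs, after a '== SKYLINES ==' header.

== SKYLINES ==
[[36,17],[42,0]]
[[36,17],[42,0]]
[[36,17],[42,0]]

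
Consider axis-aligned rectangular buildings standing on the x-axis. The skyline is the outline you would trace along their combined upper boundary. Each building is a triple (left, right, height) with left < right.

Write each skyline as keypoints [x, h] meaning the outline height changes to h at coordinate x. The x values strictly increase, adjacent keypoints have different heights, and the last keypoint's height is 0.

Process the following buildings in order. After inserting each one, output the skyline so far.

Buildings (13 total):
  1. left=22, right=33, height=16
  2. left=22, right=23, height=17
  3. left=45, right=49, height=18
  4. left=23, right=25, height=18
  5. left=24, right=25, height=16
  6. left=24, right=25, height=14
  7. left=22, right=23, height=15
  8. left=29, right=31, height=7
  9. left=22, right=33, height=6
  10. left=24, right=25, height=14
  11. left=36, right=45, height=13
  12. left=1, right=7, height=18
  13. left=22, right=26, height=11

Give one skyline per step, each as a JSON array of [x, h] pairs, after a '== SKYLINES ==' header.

== SKYLINES ==
[[22,16],[33,0]]
[[22,17],[23,16],[33,0]]
[[22,17],[23,16],[33,0],[45,18],[49,0]]
[[22,17],[23,18],[25,16],[33,0],[45,18],[49,0]]
[[22,17],[23,18],[25,16],[33,0],[45,18],[49,0]]
[[22,17],[23,18],[25,16],[33,0],[45,18],[49,0]]
[[22,17],[23,18],[25,16],[33,0],[45,18],[49,0]]
[[22,17],[23,18],[25,16],[33,0],[45,18],[49,0]]
[[22,17],[23,18],[25,16],[33,0],[45,18],[49,0]]
[[22,17],[23,18],[25,16],[33,0],[45,18],[49,0]]
[[22,17],[23,18],[25,16],[33,0],[36,13],[45,18],[49,0]]
[[1,18],[7,0],[22,17],[23,18],[25,16],[33,0],[36,13],[45,18],[49,0]]
[[1,18],[7,0],[22,17],[23,18],[25,16],[33,0],[36,13],[45,18],[49,0]]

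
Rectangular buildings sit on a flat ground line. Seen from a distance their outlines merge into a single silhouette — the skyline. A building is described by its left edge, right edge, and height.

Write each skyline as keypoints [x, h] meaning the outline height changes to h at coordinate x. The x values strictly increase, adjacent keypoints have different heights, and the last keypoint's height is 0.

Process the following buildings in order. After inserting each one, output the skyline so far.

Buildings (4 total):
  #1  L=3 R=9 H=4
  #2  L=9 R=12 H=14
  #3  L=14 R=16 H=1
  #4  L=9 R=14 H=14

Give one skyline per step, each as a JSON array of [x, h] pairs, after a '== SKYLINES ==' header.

== SKYLINES ==
[[3,4],[9,0]]
[[3,4],[9,14],[12,0]]
[[3,4],[9,14],[12,0],[14,1],[16,0]]
[[3,4],[9,14],[14,1],[16,0]]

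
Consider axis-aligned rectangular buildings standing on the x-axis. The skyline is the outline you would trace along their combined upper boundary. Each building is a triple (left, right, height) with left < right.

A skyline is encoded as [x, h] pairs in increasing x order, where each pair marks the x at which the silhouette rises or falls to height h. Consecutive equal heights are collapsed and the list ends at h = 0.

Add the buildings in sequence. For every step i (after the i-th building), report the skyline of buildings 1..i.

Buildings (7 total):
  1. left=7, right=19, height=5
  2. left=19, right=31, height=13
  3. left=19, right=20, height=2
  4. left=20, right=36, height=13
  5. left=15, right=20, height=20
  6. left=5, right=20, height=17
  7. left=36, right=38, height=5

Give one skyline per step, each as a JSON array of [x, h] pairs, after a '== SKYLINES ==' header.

== SKYLINES ==
[[7,5],[19,0]]
[[7,5],[19,13],[31,0]]
[[7,5],[19,13],[31,0]]
[[7,5],[19,13],[36,0]]
[[7,5],[15,20],[20,13],[36,0]]
[[5,17],[15,20],[20,13],[36,0]]
[[5,17],[15,20],[20,13],[36,5],[38,0]]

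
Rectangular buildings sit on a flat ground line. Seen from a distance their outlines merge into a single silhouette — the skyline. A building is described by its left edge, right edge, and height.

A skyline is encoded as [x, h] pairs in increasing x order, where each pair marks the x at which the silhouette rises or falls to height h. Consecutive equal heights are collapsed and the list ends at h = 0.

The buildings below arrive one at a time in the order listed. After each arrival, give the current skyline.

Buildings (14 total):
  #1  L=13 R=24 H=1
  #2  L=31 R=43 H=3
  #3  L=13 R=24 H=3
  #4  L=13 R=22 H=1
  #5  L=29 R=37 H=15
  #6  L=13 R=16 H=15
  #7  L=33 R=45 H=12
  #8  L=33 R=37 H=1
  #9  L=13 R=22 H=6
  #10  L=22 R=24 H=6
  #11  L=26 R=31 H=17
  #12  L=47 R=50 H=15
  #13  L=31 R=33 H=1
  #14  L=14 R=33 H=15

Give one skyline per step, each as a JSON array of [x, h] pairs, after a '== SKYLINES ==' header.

== SKYLINES ==
[[13,1],[24,0]]
[[13,1],[24,0],[31,3],[43,0]]
[[13,3],[24,0],[31,3],[43,0]]
[[13,3],[24,0],[31,3],[43,0]]
[[13,3],[24,0],[29,15],[37,3],[43,0]]
[[13,15],[16,3],[24,0],[29,15],[37,3],[43,0]]
[[13,15],[16,3],[24,0],[29,15],[37,12],[45,0]]
[[13,15],[16,3],[24,0],[29,15],[37,12],[45,0]]
[[13,15],[16,6],[22,3],[24,0],[29,15],[37,12],[45,0]]
[[13,15],[16,6],[24,0],[29,15],[37,12],[45,0]]
[[13,15],[16,6],[24,0],[26,17],[31,15],[37,12],[45,0]]
[[13,15],[16,6],[24,0],[26,17],[31,15],[37,12],[45,0],[47,15],[50,0]]
[[13,15],[16,6],[24,0],[26,17],[31,15],[37,12],[45,0],[47,15],[50,0]]
[[13,15],[26,17],[31,15],[37,12],[45,0],[47,15],[50,0]]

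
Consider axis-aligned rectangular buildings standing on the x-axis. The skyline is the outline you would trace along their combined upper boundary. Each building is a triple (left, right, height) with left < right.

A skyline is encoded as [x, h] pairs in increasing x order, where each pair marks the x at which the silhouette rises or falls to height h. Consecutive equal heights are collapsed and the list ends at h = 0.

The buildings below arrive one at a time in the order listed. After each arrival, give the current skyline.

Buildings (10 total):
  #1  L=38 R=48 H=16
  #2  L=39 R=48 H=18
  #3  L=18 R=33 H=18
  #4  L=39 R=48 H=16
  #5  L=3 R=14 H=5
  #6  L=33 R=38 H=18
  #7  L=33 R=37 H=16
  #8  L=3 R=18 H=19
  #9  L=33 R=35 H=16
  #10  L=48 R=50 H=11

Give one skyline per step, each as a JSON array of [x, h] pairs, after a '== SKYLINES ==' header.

== SKYLINES ==
[[38,16],[48,0]]
[[38,16],[39,18],[48,0]]
[[18,18],[33,0],[38,16],[39,18],[48,0]]
[[18,18],[33,0],[38,16],[39,18],[48,0]]
[[3,5],[14,0],[18,18],[33,0],[38,16],[39,18],[48,0]]
[[3,5],[14,0],[18,18],[38,16],[39,18],[48,0]]
[[3,5],[14,0],[18,18],[38,16],[39,18],[48,0]]
[[3,19],[18,18],[38,16],[39,18],[48,0]]
[[3,19],[18,18],[38,16],[39,18],[48,0]]
[[3,19],[18,18],[38,16],[39,18],[48,11],[50,0]]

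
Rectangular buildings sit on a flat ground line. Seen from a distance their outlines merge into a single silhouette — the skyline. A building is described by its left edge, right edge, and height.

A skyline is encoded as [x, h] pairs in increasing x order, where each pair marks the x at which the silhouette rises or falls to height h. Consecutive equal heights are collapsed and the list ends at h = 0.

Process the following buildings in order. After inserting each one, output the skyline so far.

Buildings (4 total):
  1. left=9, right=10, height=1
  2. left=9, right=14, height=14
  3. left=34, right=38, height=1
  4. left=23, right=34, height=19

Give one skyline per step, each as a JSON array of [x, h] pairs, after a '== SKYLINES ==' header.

== SKYLINES ==
[[9,1],[10,0]]
[[9,14],[14,0]]
[[9,14],[14,0],[34,1],[38,0]]
[[9,14],[14,0],[23,19],[34,1],[38,0]]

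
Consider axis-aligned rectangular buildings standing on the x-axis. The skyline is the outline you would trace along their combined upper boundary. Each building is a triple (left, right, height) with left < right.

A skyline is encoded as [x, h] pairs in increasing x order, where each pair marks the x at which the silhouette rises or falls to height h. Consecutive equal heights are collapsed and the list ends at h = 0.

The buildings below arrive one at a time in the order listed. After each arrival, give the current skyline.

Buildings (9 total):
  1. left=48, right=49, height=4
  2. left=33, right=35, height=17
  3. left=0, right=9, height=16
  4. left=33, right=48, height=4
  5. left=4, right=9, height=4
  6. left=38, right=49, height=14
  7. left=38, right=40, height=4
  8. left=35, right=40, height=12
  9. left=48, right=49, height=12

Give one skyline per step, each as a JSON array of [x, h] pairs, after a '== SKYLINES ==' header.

== SKYLINES ==
[[48,4],[49,0]]
[[33,17],[35,0],[48,4],[49,0]]
[[0,16],[9,0],[33,17],[35,0],[48,4],[49,0]]
[[0,16],[9,0],[33,17],[35,4],[49,0]]
[[0,16],[9,0],[33,17],[35,4],[49,0]]
[[0,16],[9,0],[33,17],[35,4],[38,14],[49,0]]
[[0,16],[9,0],[33,17],[35,4],[38,14],[49,0]]
[[0,16],[9,0],[33,17],[35,12],[38,14],[49,0]]
[[0,16],[9,0],[33,17],[35,12],[38,14],[49,0]]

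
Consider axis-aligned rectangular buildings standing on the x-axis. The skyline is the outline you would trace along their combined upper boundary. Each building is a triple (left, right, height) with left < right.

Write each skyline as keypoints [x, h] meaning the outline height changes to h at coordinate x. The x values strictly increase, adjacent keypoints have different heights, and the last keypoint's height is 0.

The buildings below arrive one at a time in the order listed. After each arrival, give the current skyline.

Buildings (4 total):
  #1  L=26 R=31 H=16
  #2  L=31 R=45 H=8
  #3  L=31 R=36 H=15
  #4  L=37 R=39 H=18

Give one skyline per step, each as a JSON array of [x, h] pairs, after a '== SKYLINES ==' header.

== SKYLINES ==
[[26,16],[31,0]]
[[26,16],[31,8],[45,0]]
[[26,16],[31,15],[36,8],[45,0]]
[[26,16],[31,15],[36,8],[37,18],[39,8],[45,0]]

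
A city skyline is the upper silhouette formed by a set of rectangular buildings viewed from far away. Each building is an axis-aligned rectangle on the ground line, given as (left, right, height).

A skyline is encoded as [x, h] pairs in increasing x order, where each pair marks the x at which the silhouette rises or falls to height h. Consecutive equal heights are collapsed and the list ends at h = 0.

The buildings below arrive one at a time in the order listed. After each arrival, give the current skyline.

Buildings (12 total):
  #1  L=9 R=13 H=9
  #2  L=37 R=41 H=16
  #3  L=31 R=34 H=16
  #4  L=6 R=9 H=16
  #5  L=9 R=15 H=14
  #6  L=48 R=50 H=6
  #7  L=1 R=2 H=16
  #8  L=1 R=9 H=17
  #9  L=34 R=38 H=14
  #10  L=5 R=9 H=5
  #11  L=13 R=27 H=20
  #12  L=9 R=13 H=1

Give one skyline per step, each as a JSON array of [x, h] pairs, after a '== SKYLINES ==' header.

== SKYLINES ==
[[9,9],[13,0]]
[[9,9],[13,0],[37,16],[41,0]]
[[9,9],[13,0],[31,16],[34,0],[37,16],[41,0]]
[[6,16],[9,9],[13,0],[31,16],[34,0],[37,16],[41,0]]
[[6,16],[9,14],[15,0],[31,16],[34,0],[37,16],[41,0]]
[[6,16],[9,14],[15,0],[31,16],[34,0],[37,16],[41,0],[48,6],[50,0]]
[[1,16],[2,0],[6,16],[9,14],[15,0],[31,16],[34,0],[37,16],[41,0],[48,6],[50,0]]
[[1,17],[9,14],[15,0],[31,16],[34,0],[37,16],[41,0],[48,6],[50,0]]
[[1,17],[9,14],[15,0],[31,16],[34,14],[37,16],[41,0],[48,6],[50,0]]
[[1,17],[9,14],[15,0],[31,16],[34,14],[37,16],[41,0],[48,6],[50,0]]
[[1,17],[9,14],[13,20],[27,0],[31,16],[34,14],[37,16],[41,0],[48,6],[50,0]]
[[1,17],[9,14],[13,20],[27,0],[31,16],[34,14],[37,16],[41,0],[48,6],[50,0]]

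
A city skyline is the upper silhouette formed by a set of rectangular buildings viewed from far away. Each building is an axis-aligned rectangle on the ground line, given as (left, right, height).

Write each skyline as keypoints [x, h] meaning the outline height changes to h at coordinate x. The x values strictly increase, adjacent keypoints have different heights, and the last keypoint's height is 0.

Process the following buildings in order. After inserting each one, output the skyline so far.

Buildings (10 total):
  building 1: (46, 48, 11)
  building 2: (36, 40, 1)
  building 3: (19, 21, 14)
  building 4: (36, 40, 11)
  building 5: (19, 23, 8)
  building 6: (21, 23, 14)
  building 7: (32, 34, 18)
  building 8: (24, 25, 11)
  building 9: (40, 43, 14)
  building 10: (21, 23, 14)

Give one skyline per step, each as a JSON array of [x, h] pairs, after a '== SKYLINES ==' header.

== SKYLINES ==
[[46,11],[48,0]]
[[36,1],[40,0],[46,11],[48,0]]
[[19,14],[21,0],[36,1],[40,0],[46,11],[48,0]]
[[19,14],[21,0],[36,11],[40,0],[46,11],[48,0]]
[[19,14],[21,8],[23,0],[36,11],[40,0],[46,11],[48,0]]
[[19,14],[23,0],[36,11],[40,0],[46,11],[48,0]]
[[19,14],[23,0],[32,18],[34,0],[36,11],[40,0],[46,11],[48,0]]
[[19,14],[23,0],[24,11],[25,0],[32,18],[34,0],[36,11],[40,0],[46,11],[48,0]]
[[19,14],[23,0],[24,11],[25,0],[32,18],[34,0],[36,11],[40,14],[43,0],[46,11],[48,0]]
[[19,14],[23,0],[24,11],[25,0],[32,18],[34,0],[36,11],[40,14],[43,0],[46,11],[48,0]]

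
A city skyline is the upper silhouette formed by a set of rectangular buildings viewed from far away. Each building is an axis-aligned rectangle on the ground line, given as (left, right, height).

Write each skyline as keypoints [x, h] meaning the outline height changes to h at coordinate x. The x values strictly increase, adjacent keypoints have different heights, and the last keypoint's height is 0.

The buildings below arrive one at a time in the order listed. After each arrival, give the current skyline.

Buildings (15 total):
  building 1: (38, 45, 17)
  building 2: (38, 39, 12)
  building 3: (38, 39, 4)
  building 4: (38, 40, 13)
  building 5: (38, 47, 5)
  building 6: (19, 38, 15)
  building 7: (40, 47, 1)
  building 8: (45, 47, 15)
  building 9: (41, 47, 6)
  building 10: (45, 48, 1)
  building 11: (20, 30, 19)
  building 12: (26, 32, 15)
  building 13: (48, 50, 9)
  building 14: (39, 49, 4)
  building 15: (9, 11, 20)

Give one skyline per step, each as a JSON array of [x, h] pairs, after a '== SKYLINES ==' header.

== SKYLINES ==
[[38,17],[45,0]]
[[38,17],[45,0]]
[[38,17],[45,0]]
[[38,17],[45,0]]
[[38,17],[45,5],[47,0]]
[[19,15],[38,17],[45,5],[47,0]]
[[19,15],[38,17],[45,5],[47,0]]
[[19,15],[38,17],[45,15],[47,0]]
[[19,15],[38,17],[45,15],[47,0]]
[[19,15],[38,17],[45,15],[47,1],[48,0]]
[[19,15],[20,19],[30,15],[38,17],[45,15],[47,1],[48,0]]
[[19,15],[20,19],[30,15],[38,17],[45,15],[47,1],[48,0]]
[[19,15],[20,19],[30,15],[38,17],[45,15],[47,1],[48,9],[50,0]]
[[19,15],[20,19],[30,15],[38,17],[45,15],[47,4],[48,9],[50,0]]
[[9,20],[11,0],[19,15],[20,19],[30,15],[38,17],[45,15],[47,4],[48,9],[50,0]]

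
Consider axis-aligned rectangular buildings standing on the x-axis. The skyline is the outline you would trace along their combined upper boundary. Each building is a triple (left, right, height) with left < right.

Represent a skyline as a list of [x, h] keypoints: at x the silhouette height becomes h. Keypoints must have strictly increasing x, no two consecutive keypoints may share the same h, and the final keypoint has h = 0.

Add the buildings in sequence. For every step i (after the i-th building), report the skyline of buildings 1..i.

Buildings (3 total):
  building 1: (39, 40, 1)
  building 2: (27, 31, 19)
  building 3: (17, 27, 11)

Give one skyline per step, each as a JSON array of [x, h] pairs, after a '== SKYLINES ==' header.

== SKYLINES ==
[[39,1],[40,0]]
[[27,19],[31,0],[39,1],[40,0]]
[[17,11],[27,19],[31,0],[39,1],[40,0]]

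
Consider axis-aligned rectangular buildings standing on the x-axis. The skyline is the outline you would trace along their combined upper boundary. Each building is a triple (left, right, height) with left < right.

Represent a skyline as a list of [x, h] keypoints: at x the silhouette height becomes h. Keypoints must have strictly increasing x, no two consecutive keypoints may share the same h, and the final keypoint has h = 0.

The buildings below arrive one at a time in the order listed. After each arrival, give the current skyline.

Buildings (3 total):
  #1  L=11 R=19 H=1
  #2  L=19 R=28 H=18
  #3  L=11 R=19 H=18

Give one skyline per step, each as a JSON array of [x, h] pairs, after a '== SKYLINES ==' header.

== SKYLINES ==
[[11,1],[19,0]]
[[11,1],[19,18],[28,0]]
[[11,18],[28,0]]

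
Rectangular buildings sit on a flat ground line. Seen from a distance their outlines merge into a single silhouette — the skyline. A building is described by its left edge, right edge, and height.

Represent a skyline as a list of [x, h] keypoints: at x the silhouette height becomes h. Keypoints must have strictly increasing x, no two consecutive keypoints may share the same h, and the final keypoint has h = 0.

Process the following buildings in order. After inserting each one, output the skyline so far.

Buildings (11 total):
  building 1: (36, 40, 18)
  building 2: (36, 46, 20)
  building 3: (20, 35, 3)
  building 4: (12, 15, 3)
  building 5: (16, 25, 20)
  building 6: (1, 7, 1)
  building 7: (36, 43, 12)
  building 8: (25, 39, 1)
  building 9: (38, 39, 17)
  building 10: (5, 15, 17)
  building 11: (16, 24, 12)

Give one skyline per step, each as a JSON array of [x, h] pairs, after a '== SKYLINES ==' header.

== SKYLINES ==
[[36,18],[40,0]]
[[36,20],[46,0]]
[[20,3],[35,0],[36,20],[46,0]]
[[12,3],[15,0],[20,3],[35,0],[36,20],[46,0]]
[[12,3],[15,0],[16,20],[25,3],[35,0],[36,20],[46,0]]
[[1,1],[7,0],[12,3],[15,0],[16,20],[25,3],[35,0],[36,20],[46,0]]
[[1,1],[7,0],[12,3],[15,0],[16,20],[25,3],[35,0],[36,20],[46,0]]
[[1,1],[7,0],[12,3],[15,0],[16,20],[25,3],[35,1],[36,20],[46,0]]
[[1,1],[7,0],[12,3],[15,0],[16,20],[25,3],[35,1],[36,20],[46,0]]
[[1,1],[5,17],[15,0],[16,20],[25,3],[35,1],[36,20],[46,0]]
[[1,1],[5,17],[15,0],[16,20],[25,3],[35,1],[36,20],[46,0]]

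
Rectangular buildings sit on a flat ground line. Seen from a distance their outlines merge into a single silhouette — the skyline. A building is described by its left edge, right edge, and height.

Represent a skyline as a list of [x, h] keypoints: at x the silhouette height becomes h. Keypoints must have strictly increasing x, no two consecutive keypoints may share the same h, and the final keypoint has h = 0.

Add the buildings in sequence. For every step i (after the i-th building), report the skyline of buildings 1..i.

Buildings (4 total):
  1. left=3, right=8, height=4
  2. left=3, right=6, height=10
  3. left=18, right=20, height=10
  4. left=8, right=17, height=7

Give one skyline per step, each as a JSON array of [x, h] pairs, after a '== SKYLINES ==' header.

== SKYLINES ==
[[3,4],[8,0]]
[[3,10],[6,4],[8,0]]
[[3,10],[6,4],[8,0],[18,10],[20,0]]
[[3,10],[6,4],[8,7],[17,0],[18,10],[20,0]]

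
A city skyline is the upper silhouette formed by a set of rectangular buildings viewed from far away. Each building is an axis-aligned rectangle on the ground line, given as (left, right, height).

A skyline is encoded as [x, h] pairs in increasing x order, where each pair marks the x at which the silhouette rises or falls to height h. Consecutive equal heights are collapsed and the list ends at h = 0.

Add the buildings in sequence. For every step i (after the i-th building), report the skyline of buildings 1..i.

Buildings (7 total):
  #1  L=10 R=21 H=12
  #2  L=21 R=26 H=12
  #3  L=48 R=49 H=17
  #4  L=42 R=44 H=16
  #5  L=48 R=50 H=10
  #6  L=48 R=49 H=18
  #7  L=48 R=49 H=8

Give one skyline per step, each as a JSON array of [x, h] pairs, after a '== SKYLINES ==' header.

== SKYLINES ==
[[10,12],[21,0]]
[[10,12],[26,0]]
[[10,12],[26,0],[48,17],[49,0]]
[[10,12],[26,0],[42,16],[44,0],[48,17],[49,0]]
[[10,12],[26,0],[42,16],[44,0],[48,17],[49,10],[50,0]]
[[10,12],[26,0],[42,16],[44,0],[48,18],[49,10],[50,0]]
[[10,12],[26,0],[42,16],[44,0],[48,18],[49,10],[50,0]]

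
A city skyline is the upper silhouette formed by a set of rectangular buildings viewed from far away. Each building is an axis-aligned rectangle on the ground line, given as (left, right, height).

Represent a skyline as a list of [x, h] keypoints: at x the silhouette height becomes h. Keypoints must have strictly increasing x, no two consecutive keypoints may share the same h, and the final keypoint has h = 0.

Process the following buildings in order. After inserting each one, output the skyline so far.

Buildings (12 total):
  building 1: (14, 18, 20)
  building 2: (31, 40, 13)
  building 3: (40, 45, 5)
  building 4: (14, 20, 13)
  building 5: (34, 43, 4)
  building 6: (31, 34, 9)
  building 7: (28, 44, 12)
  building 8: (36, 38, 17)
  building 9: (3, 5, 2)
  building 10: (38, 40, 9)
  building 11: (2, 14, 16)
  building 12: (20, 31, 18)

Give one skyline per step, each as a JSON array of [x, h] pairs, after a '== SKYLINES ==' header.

== SKYLINES ==
[[14,20],[18,0]]
[[14,20],[18,0],[31,13],[40,0]]
[[14,20],[18,0],[31,13],[40,5],[45,0]]
[[14,20],[18,13],[20,0],[31,13],[40,5],[45,0]]
[[14,20],[18,13],[20,0],[31,13],[40,5],[45,0]]
[[14,20],[18,13],[20,0],[31,13],[40,5],[45,0]]
[[14,20],[18,13],[20,0],[28,12],[31,13],[40,12],[44,5],[45,0]]
[[14,20],[18,13],[20,0],[28,12],[31,13],[36,17],[38,13],[40,12],[44,5],[45,0]]
[[3,2],[5,0],[14,20],[18,13],[20,0],[28,12],[31,13],[36,17],[38,13],[40,12],[44,5],[45,0]]
[[3,2],[5,0],[14,20],[18,13],[20,0],[28,12],[31,13],[36,17],[38,13],[40,12],[44,5],[45,0]]
[[2,16],[14,20],[18,13],[20,0],[28,12],[31,13],[36,17],[38,13],[40,12],[44,5],[45,0]]
[[2,16],[14,20],[18,13],[20,18],[31,13],[36,17],[38,13],[40,12],[44,5],[45,0]]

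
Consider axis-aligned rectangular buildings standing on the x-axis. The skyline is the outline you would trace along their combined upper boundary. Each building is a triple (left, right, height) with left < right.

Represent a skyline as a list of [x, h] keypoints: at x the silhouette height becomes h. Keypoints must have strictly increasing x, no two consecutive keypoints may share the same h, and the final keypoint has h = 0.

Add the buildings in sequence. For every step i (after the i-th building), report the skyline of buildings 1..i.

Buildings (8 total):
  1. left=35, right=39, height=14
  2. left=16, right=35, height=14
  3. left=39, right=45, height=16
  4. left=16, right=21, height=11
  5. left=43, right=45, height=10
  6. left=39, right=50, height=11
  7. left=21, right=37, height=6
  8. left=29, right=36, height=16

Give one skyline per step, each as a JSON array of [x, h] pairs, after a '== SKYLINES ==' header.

== SKYLINES ==
[[35,14],[39,0]]
[[16,14],[39,0]]
[[16,14],[39,16],[45,0]]
[[16,14],[39,16],[45,0]]
[[16,14],[39,16],[45,0]]
[[16,14],[39,16],[45,11],[50,0]]
[[16,14],[39,16],[45,11],[50,0]]
[[16,14],[29,16],[36,14],[39,16],[45,11],[50,0]]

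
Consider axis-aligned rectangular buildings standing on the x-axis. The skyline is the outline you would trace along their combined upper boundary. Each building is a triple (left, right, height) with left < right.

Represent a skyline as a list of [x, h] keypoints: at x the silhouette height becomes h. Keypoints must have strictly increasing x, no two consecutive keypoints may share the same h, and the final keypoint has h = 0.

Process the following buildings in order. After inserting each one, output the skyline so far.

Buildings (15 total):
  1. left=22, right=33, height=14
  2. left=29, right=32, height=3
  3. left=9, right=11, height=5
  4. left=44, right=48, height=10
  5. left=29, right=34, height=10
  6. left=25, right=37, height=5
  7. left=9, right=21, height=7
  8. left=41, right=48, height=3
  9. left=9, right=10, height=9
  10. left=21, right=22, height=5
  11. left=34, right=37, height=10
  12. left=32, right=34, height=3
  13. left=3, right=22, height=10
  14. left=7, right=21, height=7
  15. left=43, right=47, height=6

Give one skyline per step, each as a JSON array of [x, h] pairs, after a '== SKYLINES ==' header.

== SKYLINES ==
[[22,14],[33,0]]
[[22,14],[33,0]]
[[9,5],[11,0],[22,14],[33,0]]
[[9,5],[11,0],[22,14],[33,0],[44,10],[48,0]]
[[9,5],[11,0],[22,14],[33,10],[34,0],[44,10],[48,0]]
[[9,5],[11,0],[22,14],[33,10],[34,5],[37,0],[44,10],[48,0]]
[[9,7],[21,0],[22,14],[33,10],[34,5],[37,0],[44,10],[48,0]]
[[9,7],[21,0],[22,14],[33,10],[34,5],[37,0],[41,3],[44,10],[48,0]]
[[9,9],[10,7],[21,0],[22,14],[33,10],[34,5],[37,0],[41,3],[44,10],[48,0]]
[[9,9],[10,7],[21,5],[22,14],[33,10],[34,5],[37,0],[41,3],[44,10],[48,0]]
[[9,9],[10,7],[21,5],[22,14],[33,10],[37,0],[41,3],[44,10],[48,0]]
[[9,9],[10,7],[21,5],[22,14],[33,10],[37,0],[41,3],[44,10],[48,0]]
[[3,10],[22,14],[33,10],[37,0],[41,3],[44,10],[48,0]]
[[3,10],[22,14],[33,10],[37,0],[41,3],[44,10],[48,0]]
[[3,10],[22,14],[33,10],[37,0],[41,3],[43,6],[44,10],[48,0]]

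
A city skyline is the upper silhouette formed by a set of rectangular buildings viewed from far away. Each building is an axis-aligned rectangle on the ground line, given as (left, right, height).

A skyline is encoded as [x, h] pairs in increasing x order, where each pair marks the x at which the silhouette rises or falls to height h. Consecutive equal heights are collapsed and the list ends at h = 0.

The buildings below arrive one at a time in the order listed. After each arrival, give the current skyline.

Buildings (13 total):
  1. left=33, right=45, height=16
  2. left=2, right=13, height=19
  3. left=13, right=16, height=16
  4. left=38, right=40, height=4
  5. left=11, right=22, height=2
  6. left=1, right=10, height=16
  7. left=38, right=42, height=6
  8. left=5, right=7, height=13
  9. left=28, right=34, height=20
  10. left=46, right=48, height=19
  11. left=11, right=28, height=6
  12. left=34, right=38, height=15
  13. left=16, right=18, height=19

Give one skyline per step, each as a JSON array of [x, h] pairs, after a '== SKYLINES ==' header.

== SKYLINES ==
[[33,16],[45,0]]
[[2,19],[13,0],[33,16],[45,0]]
[[2,19],[13,16],[16,0],[33,16],[45,0]]
[[2,19],[13,16],[16,0],[33,16],[45,0]]
[[2,19],[13,16],[16,2],[22,0],[33,16],[45,0]]
[[1,16],[2,19],[13,16],[16,2],[22,0],[33,16],[45,0]]
[[1,16],[2,19],[13,16],[16,2],[22,0],[33,16],[45,0]]
[[1,16],[2,19],[13,16],[16,2],[22,0],[33,16],[45,0]]
[[1,16],[2,19],[13,16],[16,2],[22,0],[28,20],[34,16],[45,0]]
[[1,16],[2,19],[13,16],[16,2],[22,0],[28,20],[34,16],[45,0],[46,19],[48,0]]
[[1,16],[2,19],[13,16],[16,6],[28,20],[34,16],[45,0],[46,19],[48,0]]
[[1,16],[2,19],[13,16],[16,6],[28,20],[34,16],[45,0],[46,19],[48,0]]
[[1,16],[2,19],[13,16],[16,19],[18,6],[28,20],[34,16],[45,0],[46,19],[48,0]]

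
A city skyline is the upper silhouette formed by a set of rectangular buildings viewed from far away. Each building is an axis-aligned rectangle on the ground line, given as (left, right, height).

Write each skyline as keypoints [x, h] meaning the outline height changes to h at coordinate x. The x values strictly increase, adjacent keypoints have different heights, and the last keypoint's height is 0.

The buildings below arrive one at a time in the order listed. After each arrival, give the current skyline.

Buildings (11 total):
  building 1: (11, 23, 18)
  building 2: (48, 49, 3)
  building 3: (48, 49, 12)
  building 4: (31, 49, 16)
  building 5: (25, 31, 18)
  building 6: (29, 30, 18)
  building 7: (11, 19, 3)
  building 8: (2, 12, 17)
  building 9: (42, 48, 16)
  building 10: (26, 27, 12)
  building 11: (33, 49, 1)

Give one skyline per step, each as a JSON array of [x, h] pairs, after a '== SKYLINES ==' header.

== SKYLINES ==
[[11,18],[23,0]]
[[11,18],[23,0],[48,3],[49,0]]
[[11,18],[23,0],[48,12],[49,0]]
[[11,18],[23,0],[31,16],[49,0]]
[[11,18],[23,0],[25,18],[31,16],[49,0]]
[[11,18],[23,0],[25,18],[31,16],[49,0]]
[[11,18],[23,0],[25,18],[31,16],[49,0]]
[[2,17],[11,18],[23,0],[25,18],[31,16],[49,0]]
[[2,17],[11,18],[23,0],[25,18],[31,16],[49,0]]
[[2,17],[11,18],[23,0],[25,18],[31,16],[49,0]]
[[2,17],[11,18],[23,0],[25,18],[31,16],[49,0]]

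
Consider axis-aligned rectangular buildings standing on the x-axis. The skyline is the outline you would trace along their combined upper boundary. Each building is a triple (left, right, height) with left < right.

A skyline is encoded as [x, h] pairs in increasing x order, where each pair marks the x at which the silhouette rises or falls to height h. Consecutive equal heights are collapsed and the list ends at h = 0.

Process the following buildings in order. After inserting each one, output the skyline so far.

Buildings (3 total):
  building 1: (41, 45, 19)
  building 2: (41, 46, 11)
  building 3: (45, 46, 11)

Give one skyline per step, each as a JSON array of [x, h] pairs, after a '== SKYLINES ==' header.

== SKYLINES ==
[[41,19],[45,0]]
[[41,19],[45,11],[46,0]]
[[41,19],[45,11],[46,0]]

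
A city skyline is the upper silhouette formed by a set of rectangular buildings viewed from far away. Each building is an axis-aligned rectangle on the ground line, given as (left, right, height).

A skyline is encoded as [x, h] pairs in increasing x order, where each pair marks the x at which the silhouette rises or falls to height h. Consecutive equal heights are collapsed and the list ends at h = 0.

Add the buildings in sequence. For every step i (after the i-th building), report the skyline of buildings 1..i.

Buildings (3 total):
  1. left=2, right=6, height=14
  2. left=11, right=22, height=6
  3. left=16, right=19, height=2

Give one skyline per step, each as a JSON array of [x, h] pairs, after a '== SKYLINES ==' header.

== SKYLINES ==
[[2,14],[6,0]]
[[2,14],[6,0],[11,6],[22,0]]
[[2,14],[6,0],[11,6],[22,0]]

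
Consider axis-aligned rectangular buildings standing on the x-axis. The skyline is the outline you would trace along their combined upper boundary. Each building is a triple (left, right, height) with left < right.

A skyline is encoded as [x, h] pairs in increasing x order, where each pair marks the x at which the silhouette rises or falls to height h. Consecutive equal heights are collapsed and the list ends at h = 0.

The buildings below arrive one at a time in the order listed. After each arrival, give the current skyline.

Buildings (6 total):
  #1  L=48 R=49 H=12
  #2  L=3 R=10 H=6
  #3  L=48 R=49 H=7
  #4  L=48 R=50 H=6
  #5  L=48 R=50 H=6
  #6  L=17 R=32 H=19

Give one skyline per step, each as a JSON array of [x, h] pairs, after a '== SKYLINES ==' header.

== SKYLINES ==
[[48,12],[49,0]]
[[3,6],[10,0],[48,12],[49,0]]
[[3,6],[10,0],[48,12],[49,0]]
[[3,6],[10,0],[48,12],[49,6],[50,0]]
[[3,6],[10,0],[48,12],[49,6],[50,0]]
[[3,6],[10,0],[17,19],[32,0],[48,12],[49,6],[50,0]]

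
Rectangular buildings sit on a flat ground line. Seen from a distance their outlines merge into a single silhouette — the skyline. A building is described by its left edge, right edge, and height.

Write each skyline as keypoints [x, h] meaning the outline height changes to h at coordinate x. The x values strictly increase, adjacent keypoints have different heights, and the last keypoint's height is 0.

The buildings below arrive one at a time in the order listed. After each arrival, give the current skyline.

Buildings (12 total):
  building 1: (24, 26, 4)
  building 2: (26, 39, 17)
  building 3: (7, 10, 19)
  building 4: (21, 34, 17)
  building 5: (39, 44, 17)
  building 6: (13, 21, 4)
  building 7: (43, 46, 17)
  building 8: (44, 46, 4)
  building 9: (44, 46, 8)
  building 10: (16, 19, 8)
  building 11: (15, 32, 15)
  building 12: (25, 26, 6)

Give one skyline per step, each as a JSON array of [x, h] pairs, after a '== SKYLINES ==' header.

== SKYLINES ==
[[24,4],[26,0]]
[[24,4],[26,17],[39,0]]
[[7,19],[10,0],[24,4],[26,17],[39,0]]
[[7,19],[10,0],[21,17],[39,0]]
[[7,19],[10,0],[21,17],[44,0]]
[[7,19],[10,0],[13,4],[21,17],[44,0]]
[[7,19],[10,0],[13,4],[21,17],[46,0]]
[[7,19],[10,0],[13,4],[21,17],[46,0]]
[[7,19],[10,0],[13,4],[21,17],[46,0]]
[[7,19],[10,0],[13,4],[16,8],[19,4],[21,17],[46,0]]
[[7,19],[10,0],[13,4],[15,15],[21,17],[46,0]]
[[7,19],[10,0],[13,4],[15,15],[21,17],[46,0]]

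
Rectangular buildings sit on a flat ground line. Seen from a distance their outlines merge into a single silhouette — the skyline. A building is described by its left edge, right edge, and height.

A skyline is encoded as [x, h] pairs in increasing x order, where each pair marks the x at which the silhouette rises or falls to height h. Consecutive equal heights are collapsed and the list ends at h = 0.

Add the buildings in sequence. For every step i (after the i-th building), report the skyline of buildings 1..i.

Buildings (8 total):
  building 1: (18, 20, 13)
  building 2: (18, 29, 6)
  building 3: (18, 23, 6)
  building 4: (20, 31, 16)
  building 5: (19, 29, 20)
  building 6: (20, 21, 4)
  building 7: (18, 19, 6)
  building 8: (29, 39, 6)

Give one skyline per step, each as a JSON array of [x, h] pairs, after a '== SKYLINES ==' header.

== SKYLINES ==
[[18,13],[20,0]]
[[18,13],[20,6],[29,0]]
[[18,13],[20,6],[29,0]]
[[18,13],[20,16],[31,0]]
[[18,13],[19,20],[29,16],[31,0]]
[[18,13],[19,20],[29,16],[31,0]]
[[18,13],[19,20],[29,16],[31,0]]
[[18,13],[19,20],[29,16],[31,6],[39,0]]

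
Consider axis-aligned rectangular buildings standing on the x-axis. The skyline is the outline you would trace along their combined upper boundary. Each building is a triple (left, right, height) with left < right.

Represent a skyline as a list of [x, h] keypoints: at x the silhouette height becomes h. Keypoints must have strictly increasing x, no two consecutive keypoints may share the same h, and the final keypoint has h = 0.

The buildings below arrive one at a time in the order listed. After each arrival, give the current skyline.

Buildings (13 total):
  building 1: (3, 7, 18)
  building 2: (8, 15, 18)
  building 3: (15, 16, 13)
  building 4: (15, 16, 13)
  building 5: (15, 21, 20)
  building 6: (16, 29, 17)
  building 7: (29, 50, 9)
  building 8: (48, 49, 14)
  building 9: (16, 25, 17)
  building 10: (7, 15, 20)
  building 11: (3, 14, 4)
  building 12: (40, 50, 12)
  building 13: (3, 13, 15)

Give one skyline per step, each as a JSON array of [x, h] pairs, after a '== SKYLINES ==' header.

== SKYLINES ==
[[3,18],[7,0]]
[[3,18],[7,0],[8,18],[15,0]]
[[3,18],[7,0],[8,18],[15,13],[16,0]]
[[3,18],[7,0],[8,18],[15,13],[16,0]]
[[3,18],[7,0],[8,18],[15,20],[21,0]]
[[3,18],[7,0],[8,18],[15,20],[21,17],[29,0]]
[[3,18],[7,0],[8,18],[15,20],[21,17],[29,9],[50,0]]
[[3,18],[7,0],[8,18],[15,20],[21,17],[29,9],[48,14],[49,9],[50,0]]
[[3,18],[7,0],[8,18],[15,20],[21,17],[29,9],[48,14],[49,9],[50,0]]
[[3,18],[7,20],[21,17],[29,9],[48,14],[49,9],[50,0]]
[[3,18],[7,20],[21,17],[29,9],[48,14],[49,9],[50,0]]
[[3,18],[7,20],[21,17],[29,9],[40,12],[48,14],[49,12],[50,0]]
[[3,18],[7,20],[21,17],[29,9],[40,12],[48,14],[49,12],[50,0]]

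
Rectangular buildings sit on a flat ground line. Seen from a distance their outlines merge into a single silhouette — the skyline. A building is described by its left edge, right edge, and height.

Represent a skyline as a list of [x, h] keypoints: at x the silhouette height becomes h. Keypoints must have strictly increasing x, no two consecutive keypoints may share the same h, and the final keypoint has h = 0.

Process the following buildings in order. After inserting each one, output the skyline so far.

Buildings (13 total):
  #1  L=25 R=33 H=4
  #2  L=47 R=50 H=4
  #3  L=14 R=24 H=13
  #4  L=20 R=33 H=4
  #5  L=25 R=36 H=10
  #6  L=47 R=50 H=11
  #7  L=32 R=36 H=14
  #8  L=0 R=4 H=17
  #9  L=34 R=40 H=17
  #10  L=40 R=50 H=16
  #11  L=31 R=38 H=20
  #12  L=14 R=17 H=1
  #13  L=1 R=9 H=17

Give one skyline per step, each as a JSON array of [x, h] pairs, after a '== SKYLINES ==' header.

== SKYLINES ==
[[25,4],[33,0]]
[[25,4],[33,0],[47,4],[50,0]]
[[14,13],[24,0],[25,4],[33,0],[47,4],[50,0]]
[[14,13],[24,4],[33,0],[47,4],[50,0]]
[[14,13],[24,4],[25,10],[36,0],[47,4],[50,0]]
[[14,13],[24,4],[25,10],[36,0],[47,11],[50,0]]
[[14,13],[24,4],[25,10],[32,14],[36,0],[47,11],[50,0]]
[[0,17],[4,0],[14,13],[24,4],[25,10],[32,14],[36,0],[47,11],[50,0]]
[[0,17],[4,0],[14,13],[24,4],[25,10],[32,14],[34,17],[40,0],[47,11],[50,0]]
[[0,17],[4,0],[14,13],[24,4],[25,10],[32,14],[34,17],[40,16],[50,0]]
[[0,17],[4,0],[14,13],[24,4],[25,10],[31,20],[38,17],[40,16],[50,0]]
[[0,17],[4,0],[14,13],[24,4],[25,10],[31,20],[38,17],[40,16],[50,0]]
[[0,17],[9,0],[14,13],[24,4],[25,10],[31,20],[38,17],[40,16],[50,0]]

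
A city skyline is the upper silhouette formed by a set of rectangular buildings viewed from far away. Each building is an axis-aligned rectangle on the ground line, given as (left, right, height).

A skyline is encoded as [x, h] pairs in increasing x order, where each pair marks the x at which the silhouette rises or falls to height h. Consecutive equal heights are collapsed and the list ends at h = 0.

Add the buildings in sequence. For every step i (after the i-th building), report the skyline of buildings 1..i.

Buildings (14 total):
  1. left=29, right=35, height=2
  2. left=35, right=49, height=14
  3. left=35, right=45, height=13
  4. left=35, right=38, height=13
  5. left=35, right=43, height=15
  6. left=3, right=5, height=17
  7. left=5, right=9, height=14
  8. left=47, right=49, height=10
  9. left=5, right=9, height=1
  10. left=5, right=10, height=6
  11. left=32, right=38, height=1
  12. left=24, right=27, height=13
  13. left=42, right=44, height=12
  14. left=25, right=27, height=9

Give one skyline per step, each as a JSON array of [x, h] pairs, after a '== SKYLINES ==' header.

== SKYLINES ==
[[29,2],[35,0]]
[[29,2],[35,14],[49,0]]
[[29,2],[35,14],[49,0]]
[[29,2],[35,14],[49,0]]
[[29,2],[35,15],[43,14],[49,0]]
[[3,17],[5,0],[29,2],[35,15],[43,14],[49,0]]
[[3,17],[5,14],[9,0],[29,2],[35,15],[43,14],[49,0]]
[[3,17],[5,14],[9,0],[29,2],[35,15],[43,14],[49,0]]
[[3,17],[5,14],[9,0],[29,2],[35,15],[43,14],[49,0]]
[[3,17],[5,14],[9,6],[10,0],[29,2],[35,15],[43,14],[49,0]]
[[3,17],[5,14],[9,6],[10,0],[29,2],[35,15],[43,14],[49,0]]
[[3,17],[5,14],[9,6],[10,0],[24,13],[27,0],[29,2],[35,15],[43,14],[49,0]]
[[3,17],[5,14],[9,6],[10,0],[24,13],[27,0],[29,2],[35,15],[43,14],[49,0]]
[[3,17],[5,14],[9,6],[10,0],[24,13],[27,0],[29,2],[35,15],[43,14],[49,0]]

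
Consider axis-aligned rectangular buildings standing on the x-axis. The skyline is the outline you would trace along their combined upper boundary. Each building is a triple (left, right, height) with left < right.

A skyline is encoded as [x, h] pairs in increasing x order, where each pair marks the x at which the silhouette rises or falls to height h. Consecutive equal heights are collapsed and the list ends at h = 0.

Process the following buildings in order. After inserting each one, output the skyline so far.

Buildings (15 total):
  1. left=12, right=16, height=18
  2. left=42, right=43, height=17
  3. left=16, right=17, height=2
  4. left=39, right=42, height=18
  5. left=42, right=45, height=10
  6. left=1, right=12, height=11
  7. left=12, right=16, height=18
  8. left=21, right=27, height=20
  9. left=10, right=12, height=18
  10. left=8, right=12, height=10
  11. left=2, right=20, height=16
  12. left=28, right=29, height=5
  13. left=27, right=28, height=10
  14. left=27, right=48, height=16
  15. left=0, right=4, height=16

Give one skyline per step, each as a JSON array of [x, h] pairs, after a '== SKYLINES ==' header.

== SKYLINES ==
[[12,18],[16,0]]
[[12,18],[16,0],[42,17],[43,0]]
[[12,18],[16,2],[17,0],[42,17],[43,0]]
[[12,18],[16,2],[17,0],[39,18],[42,17],[43,0]]
[[12,18],[16,2],[17,0],[39,18],[42,17],[43,10],[45,0]]
[[1,11],[12,18],[16,2],[17,0],[39,18],[42,17],[43,10],[45,0]]
[[1,11],[12,18],[16,2],[17,0],[39,18],[42,17],[43,10],[45,0]]
[[1,11],[12,18],[16,2],[17,0],[21,20],[27,0],[39,18],[42,17],[43,10],[45,0]]
[[1,11],[10,18],[16,2],[17,0],[21,20],[27,0],[39,18],[42,17],[43,10],[45,0]]
[[1,11],[10,18],[16,2],[17,0],[21,20],[27,0],[39,18],[42,17],[43,10],[45,0]]
[[1,11],[2,16],[10,18],[16,16],[20,0],[21,20],[27,0],[39,18],[42,17],[43,10],[45,0]]
[[1,11],[2,16],[10,18],[16,16],[20,0],[21,20],[27,0],[28,5],[29,0],[39,18],[42,17],[43,10],[45,0]]
[[1,11],[2,16],[10,18],[16,16],[20,0],[21,20],[27,10],[28,5],[29,0],[39,18],[42,17],[43,10],[45,0]]
[[1,11],[2,16],[10,18],[16,16],[20,0],[21,20],[27,16],[39,18],[42,17],[43,16],[48,0]]
[[0,16],[10,18],[16,16],[20,0],[21,20],[27,16],[39,18],[42,17],[43,16],[48,0]]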